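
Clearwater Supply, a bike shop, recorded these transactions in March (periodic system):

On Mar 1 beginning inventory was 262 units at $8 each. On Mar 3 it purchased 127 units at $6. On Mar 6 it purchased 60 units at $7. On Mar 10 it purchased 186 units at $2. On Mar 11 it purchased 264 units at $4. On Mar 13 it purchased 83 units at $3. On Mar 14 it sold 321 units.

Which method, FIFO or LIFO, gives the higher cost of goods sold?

FIFO COGS: 262 @ $8 + 59 @ $6 = $2,450
LIFO COGS: 83 @ $3 + 238 @ $4 = $1,201

FIFO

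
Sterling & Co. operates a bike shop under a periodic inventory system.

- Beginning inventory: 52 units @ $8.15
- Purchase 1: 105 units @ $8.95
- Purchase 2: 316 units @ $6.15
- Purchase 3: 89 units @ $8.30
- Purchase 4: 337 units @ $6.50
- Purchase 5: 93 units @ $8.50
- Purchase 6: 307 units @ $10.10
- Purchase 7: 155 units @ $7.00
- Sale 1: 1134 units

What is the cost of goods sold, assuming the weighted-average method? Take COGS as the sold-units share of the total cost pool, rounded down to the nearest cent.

COGS = $8,744.70

Sale 1, sell 1134: 1134/1454 × $11,212.35 → $8,744.70
Ending inventory (cost pool remaining) = $2,467.65
Check: goods available $11,212.35 = COGS $8,744.70 + ending $2,467.65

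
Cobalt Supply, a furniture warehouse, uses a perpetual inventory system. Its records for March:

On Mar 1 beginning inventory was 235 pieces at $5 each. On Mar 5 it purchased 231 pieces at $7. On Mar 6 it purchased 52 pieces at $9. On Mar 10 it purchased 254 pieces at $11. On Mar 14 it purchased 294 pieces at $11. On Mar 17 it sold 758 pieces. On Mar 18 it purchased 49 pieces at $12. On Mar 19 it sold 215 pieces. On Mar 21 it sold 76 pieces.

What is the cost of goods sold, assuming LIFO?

Mar 17, 758 sold [LIFO — newest first]: 294 @ $11 + 254 @ $11 + 52 @ $9 + 158 @ $7 = $7,602
Mar 19, 215 sold [LIFO — newest first]: 49 @ $12 + 73 @ $7 + 93 @ $5 = $1,564
Mar 21, 76 sold [LIFO — newest first]: 76 @ $5 = $380
Total COGS = $7,602 + $1,564 + $380 = $9,546
Ending inventory: 66 @ $5 = $330

COGS = $9,546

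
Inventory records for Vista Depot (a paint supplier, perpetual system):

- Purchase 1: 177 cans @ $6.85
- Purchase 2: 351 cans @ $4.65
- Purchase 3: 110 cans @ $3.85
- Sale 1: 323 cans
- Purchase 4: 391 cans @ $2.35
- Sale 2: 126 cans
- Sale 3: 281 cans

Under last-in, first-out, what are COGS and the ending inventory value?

COGS = $2,407.20; ending inventory = $1,779.75

Sale 1 (323) [LIFO — newest first]: 110 @ $3.85 + 213 @ $4.65 = $1,413.95
Sale 2 (126) [LIFO — newest first]: 126 @ $2.35 = $296.10
Sale 3 (281) [LIFO — newest first]: 265 @ $2.35 + 16 @ $4.65 = $697.15
Total COGS = $1,413.95 + $296.10 + $697.15 = $2,407.20
Ending inventory: 177 @ $6.85 + 122 @ $4.65 = $1,779.75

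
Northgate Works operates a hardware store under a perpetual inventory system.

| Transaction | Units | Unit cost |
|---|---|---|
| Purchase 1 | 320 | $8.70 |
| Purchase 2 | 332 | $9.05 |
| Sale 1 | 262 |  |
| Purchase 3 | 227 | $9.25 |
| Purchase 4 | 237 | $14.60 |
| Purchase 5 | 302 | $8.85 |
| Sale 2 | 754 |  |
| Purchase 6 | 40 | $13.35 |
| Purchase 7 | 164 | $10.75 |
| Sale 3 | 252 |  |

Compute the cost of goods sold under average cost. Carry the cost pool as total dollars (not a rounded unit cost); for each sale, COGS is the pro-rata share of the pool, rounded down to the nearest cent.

After Purchase 1: 320 on hand, pool $2,784.00 (≈ $8.7000 each)
After Purchase 2: 652 on hand, pool $5,788.60 (≈ $8.8782 each)
Sale 1, sell 262: 262/652 × $5,788.60 → $2,326.09
After Purchase 3: 617 on hand, pool $5,562.26 (≈ $9.0150 each)
After Purchase 4: 854 on hand, pool $9,022.46 (≈ $10.5649 each)
After Purchase 5: 1156 on hand, pool $11,695.16 (≈ $10.1169 each)
Sale 2, sell 754: 754/1156 × $11,695.16 → $7,628.15
After Purchase 6: 442 on hand, pool $4,601.01 (≈ $10.4095 each)
After Purchase 7: 606 on hand, pool $6,364.01 (≈ $10.5017 each)
Sale 3, sell 252: 252/606 × $6,364.01 → $2,646.42
Total COGS = $2,326.09 + $7,628.15 + $2,646.42 = $12,600.66
Ending inventory (cost pool remaining) = $3,717.59
Check: goods available $16,318.25 = COGS $12,600.66 + ending $3,717.59

COGS = $12,600.66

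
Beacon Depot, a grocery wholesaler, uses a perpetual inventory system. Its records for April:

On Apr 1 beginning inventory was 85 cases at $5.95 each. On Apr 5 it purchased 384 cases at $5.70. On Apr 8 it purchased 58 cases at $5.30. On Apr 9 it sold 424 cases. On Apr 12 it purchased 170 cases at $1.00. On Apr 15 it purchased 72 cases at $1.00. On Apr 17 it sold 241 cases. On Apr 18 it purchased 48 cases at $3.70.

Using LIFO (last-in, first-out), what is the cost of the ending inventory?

Ending inventory = $786.95

Apr 9, 424 sold [LIFO — newest first]: 58 @ $5.30 + 366 @ $5.70 = $2,393.60
Apr 17, 241 sold [LIFO — newest first]: 72 @ $1.00 + 169 @ $1.00 = $241.00
Total COGS = $2,393.60 + $241.00 = $2,634.60
Ending inventory: 85 @ $5.95 + 18 @ $5.70 + 1 @ $1.00 + 48 @ $3.70 = $786.95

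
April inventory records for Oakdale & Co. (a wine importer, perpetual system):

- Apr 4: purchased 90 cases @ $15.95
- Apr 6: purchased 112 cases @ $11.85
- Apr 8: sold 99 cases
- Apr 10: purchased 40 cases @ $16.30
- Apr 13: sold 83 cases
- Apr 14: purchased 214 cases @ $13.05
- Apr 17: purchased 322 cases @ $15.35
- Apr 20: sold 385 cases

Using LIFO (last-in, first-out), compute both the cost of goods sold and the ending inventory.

COGS = $8,222.55; ending inventory = $2,927.55

Apr 8, 99 sold [LIFO — newest first]: 99 @ $11.85 = $1,173.15
Apr 13, 83 sold [LIFO — newest first]: 40 @ $16.30 + 13 @ $11.85 + 30 @ $15.95 = $1,284.55
Apr 20, 385 sold [LIFO — newest first]: 322 @ $15.35 + 63 @ $13.05 = $5,764.85
Total COGS = $1,173.15 + $1,284.55 + $5,764.85 = $8,222.55
Ending inventory: 60 @ $15.95 + 151 @ $13.05 = $2,927.55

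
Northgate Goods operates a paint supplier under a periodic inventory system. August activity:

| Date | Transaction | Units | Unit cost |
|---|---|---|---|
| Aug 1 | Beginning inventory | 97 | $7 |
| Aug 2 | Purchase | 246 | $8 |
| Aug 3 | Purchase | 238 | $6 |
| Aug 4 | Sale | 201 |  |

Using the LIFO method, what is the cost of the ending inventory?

Aug 4, 201 sold [LIFO — newest first]: 201 @ $6 = $1,206
Ending inventory: 97 @ $7 + 246 @ $8 + 37 @ $6 = $2,869

Ending inventory = $2,869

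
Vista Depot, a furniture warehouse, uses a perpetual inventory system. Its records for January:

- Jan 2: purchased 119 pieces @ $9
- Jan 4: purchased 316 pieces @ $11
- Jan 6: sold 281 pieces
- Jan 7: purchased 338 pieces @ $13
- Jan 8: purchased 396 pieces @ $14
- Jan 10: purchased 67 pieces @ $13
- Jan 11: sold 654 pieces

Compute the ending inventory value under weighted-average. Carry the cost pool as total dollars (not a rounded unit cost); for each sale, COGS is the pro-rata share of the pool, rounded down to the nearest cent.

Ending inventory = $3,914.19

After Jan 2: 119 on hand, pool $1,071.00 (≈ $9.0000 each)
After Jan 4: 435 on hand, pool $4,547.00 (≈ $10.4529 each)
Jan 6, sell 281: 281/435 × $4,547.00 → $2,937.25
After Jan 7: 492 on hand, pool $6,003.75 (≈ $12.2027 each)
After Jan 8: 888 on hand, pool $11,547.75 (≈ $13.0042 each)
After Jan 10: 955 on hand, pool $12,418.75 (≈ $13.0039 each)
Jan 11, sell 654: 654/955 × $12,418.75 → $8,504.56
Total COGS = $2,937.25 + $8,504.56 = $11,441.81
Ending inventory (cost pool remaining) = $3,914.19
Check: goods available $15,356.00 = COGS $11,441.81 + ending $3,914.19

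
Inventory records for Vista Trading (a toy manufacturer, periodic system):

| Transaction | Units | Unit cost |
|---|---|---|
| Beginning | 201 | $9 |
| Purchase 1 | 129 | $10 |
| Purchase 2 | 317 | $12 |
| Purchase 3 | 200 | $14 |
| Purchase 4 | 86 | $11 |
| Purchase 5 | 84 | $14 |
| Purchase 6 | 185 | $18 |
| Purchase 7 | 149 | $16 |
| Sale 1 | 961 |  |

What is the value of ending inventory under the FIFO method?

Ending inventory = $6,498

Sale 1 (961) [FIFO — oldest first]: 201 @ $9 + 129 @ $10 + 317 @ $12 + 200 @ $14 + 86 @ $11 + 28 @ $14 = $11,041
Ending inventory: 56 @ $14 + 185 @ $18 + 149 @ $16 = $6,498
Check: goods available $17,539 = COGS $11,041 + ending $6,498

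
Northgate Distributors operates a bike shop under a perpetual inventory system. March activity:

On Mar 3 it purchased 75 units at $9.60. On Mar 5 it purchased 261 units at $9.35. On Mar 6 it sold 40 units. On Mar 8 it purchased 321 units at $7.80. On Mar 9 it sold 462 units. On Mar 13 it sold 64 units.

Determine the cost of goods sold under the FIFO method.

COGS = $4,954.35

Mar 6, 40 sold [FIFO — oldest first]: 40 @ $9.60 = $384.00
Mar 9, 462 sold [FIFO — oldest first]: 35 @ $9.60 + 261 @ $9.35 + 166 @ $7.80 = $4,071.15
Mar 13, 64 sold [FIFO — oldest first]: 64 @ $7.80 = $499.20
Total COGS = $384.00 + $4,071.15 + $499.20 = $4,954.35
Ending inventory: 91 @ $7.80 = $709.80
Check: goods available $5,664.15 = COGS $4,954.35 + ending $709.80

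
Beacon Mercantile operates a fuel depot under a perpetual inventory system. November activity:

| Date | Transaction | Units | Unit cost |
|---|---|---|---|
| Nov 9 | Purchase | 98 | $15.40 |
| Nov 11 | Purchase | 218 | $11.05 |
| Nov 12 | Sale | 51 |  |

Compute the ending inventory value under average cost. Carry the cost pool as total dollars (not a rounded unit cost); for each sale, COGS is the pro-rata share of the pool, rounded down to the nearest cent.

After Nov 9: 98 on hand, pool $1,509.20 (≈ $15.4000 each)
After Nov 11: 316 on hand, pool $3,918.10 (≈ $12.3991 each)
Nov 12, sell 51: 51/316 × $3,918.10 → $632.35
Ending inventory (cost pool remaining) = $3,285.75

Ending inventory = $3,285.75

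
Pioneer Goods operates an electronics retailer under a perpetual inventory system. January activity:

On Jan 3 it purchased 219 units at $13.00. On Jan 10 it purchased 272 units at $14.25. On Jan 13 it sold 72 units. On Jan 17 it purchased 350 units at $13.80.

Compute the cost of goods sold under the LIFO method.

Jan 13, 72 sold [LIFO — newest first]: 72 @ $14.25 = $1,026.00
Ending inventory: 219 @ $13.00 + 200 @ $14.25 + 350 @ $13.80 = $10,527.00

COGS = $1,026.00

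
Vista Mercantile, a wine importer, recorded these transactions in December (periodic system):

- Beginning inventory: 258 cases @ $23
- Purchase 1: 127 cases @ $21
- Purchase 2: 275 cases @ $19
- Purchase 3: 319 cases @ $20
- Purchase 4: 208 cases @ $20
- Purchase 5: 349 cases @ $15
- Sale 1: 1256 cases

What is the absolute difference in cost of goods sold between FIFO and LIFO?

FIFO COGS: 258 @ $23 + 127 @ $21 + 275 @ $19 + 319 @ $20 + 208 @ $20 + 69 @ $15 = $25,401
LIFO COGS: 349 @ $15 + 208 @ $20 + 319 @ $20 + 275 @ $19 + 105 @ $21 = $23,205
Difference = |$25,401 − $23,205| = $2,196

$2,196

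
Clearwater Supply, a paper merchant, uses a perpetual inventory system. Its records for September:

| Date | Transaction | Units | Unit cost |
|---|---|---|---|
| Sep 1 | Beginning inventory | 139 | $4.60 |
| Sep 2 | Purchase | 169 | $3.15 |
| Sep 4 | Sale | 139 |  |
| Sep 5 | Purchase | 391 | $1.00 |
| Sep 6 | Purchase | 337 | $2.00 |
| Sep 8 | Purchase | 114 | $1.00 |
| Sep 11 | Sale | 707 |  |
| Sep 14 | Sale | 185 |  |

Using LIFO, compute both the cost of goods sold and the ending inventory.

Sep 4, 139 sold [LIFO — newest first]: 139 @ $3.15 = $437.85
Sep 11, 707 sold [LIFO — newest first]: 114 @ $1.00 + 337 @ $2.00 + 256 @ $1.00 = $1,044.00
Sep 14, 185 sold [LIFO — newest first]: 135 @ $1.00 + 30 @ $3.15 + 20 @ $4.60 = $321.50
Total COGS = $437.85 + $1,044.00 + $321.50 = $1,803.35
Ending inventory: 119 @ $4.60 = $547.40
Check: goods available $2,350.75 = COGS $1,803.35 + ending $547.40

COGS = $1,803.35; ending inventory = $547.40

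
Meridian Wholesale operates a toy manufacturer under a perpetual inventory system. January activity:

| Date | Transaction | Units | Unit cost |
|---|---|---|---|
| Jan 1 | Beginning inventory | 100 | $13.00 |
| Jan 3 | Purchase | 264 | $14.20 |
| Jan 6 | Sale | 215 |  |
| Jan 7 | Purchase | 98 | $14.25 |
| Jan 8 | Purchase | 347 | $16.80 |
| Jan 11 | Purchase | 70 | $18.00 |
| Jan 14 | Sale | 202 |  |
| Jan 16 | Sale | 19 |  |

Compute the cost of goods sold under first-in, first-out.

Jan 6, 215 sold [FIFO — oldest first]: 100 @ $13.00 + 115 @ $14.20 = $2,933.00
Jan 14, 202 sold [FIFO — oldest first]: 149 @ $14.20 + 53 @ $14.25 = $2,871.05
Jan 16, 19 sold [FIFO — oldest first]: 19 @ $14.25 = $270.75
Total COGS = $2,933.00 + $2,871.05 + $270.75 = $6,074.80
Ending inventory: 26 @ $14.25 + 347 @ $16.80 + 70 @ $18.00 = $7,460.10

COGS = $6,074.80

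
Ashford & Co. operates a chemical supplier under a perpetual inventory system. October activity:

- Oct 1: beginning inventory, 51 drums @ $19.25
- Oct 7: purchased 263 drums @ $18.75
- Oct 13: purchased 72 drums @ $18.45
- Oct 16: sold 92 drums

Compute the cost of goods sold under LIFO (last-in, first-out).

Oct 16, 92 sold [LIFO — newest first]: 72 @ $18.45 + 20 @ $18.75 = $1,703.40
Ending inventory: 51 @ $19.25 + 243 @ $18.75 = $5,538.00
Check: goods available $7,241.40 = COGS $1,703.40 + ending $5,538.00

COGS = $1,703.40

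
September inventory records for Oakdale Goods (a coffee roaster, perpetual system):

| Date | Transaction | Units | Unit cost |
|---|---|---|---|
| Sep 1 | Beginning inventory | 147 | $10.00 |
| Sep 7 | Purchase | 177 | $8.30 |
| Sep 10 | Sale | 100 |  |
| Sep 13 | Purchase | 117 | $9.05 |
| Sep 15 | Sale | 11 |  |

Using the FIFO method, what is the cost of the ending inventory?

Sep 10, 100 sold [FIFO — oldest first]: 100 @ $10.00 = $1,000.00
Sep 15, 11 sold [FIFO — oldest first]: 11 @ $10.00 = $110.00
Total COGS = $1,000.00 + $110.00 = $1,110.00
Ending inventory: 36 @ $10.00 + 177 @ $8.30 + 117 @ $9.05 = $2,887.95

Ending inventory = $2,887.95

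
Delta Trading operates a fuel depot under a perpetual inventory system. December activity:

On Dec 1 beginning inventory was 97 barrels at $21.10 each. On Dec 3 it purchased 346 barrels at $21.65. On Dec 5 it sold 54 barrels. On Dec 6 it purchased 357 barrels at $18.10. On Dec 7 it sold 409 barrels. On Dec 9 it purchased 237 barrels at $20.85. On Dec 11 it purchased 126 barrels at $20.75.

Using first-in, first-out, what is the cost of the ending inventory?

Dec 5, 54 sold [FIFO — oldest first]: 54 @ $21.10 = $1,139.40
Dec 7, 409 sold [FIFO — oldest first]: 43 @ $21.10 + 346 @ $21.65 + 20 @ $18.10 = $8,760.20
Total COGS = $1,139.40 + $8,760.20 = $9,899.60
Ending inventory: 337 @ $18.10 + 237 @ $20.85 + 126 @ $20.75 = $13,655.65
Check: goods available $23,555.25 = COGS $9,899.60 + ending $13,655.65

Ending inventory = $13,655.65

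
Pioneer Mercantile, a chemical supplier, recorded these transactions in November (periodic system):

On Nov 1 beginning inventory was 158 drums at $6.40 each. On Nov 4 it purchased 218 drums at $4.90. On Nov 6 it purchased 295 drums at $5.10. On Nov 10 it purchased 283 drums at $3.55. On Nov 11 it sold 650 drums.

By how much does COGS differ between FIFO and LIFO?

$614.85

FIFO COGS: 158 @ $6.40 + 218 @ $4.90 + 274 @ $5.10 = $3,476.80
LIFO COGS: 283 @ $3.55 + 295 @ $5.10 + 72 @ $4.90 = $2,861.95
Difference = |$3,476.80 − $2,861.95| = $614.85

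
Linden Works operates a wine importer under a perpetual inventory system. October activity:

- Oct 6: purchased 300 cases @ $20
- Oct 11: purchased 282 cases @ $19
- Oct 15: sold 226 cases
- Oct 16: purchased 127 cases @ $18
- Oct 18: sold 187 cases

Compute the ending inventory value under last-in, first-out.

Oct 15, 226 sold [LIFO — newest first]: 226 @ $19 = $4,294
Oct 18, 187 sold [LIFO — newest first]: 127 @ $18 + 56 @ $19 + 4 @ $20 = $3,430
Total COGS = $4,294 + $3,430 = $7,724
Ending inventory: 296 @ $20 = $5,920

Ending inventory = $5,920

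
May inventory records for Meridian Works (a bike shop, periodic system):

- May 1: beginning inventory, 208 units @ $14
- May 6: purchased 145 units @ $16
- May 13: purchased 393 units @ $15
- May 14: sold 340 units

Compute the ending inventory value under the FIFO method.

Ending inventory = $6,103

May 14, 340 sold [FIFO — oldest first]: 208 @ $14 + 132 @ $16 = $5,024
Ending inventory: 13 @ $16 + 393 @ $15 = $6,103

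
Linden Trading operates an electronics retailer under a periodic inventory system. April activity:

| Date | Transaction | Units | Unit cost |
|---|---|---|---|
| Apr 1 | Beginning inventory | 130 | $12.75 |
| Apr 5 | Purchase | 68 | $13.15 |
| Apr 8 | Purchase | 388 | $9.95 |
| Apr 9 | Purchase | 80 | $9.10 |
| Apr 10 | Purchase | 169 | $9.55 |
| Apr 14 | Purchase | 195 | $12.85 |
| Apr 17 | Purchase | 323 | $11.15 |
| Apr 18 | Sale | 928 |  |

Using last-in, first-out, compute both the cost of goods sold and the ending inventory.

COGS = $10,051.10; ending inventory = $4,810.35

Apr 18, 928 sold [LIFO — newest first]: 323 @ $11.15 + 195 @ $12.85 + 169 @ $9.55 + 80 @ $9.10 + 161 @ $9.95 = $10,051.10
Ending inventory: 130 @ $12.75 + 68 @ $13.15 + 227 @ $9.95 = $4,810.35
Check: goods available $14,861.45 = COGS $10,051.10 + ending $4,810.35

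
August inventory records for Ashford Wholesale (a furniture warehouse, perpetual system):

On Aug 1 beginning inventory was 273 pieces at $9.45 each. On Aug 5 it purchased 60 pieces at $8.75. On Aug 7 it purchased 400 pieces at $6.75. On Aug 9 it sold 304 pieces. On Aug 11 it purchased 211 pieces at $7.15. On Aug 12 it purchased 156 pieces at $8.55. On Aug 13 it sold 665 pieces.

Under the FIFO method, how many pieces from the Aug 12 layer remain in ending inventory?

131

Aug 9, 304 sold [FIFO — oldest first]: 273 @ $9.45 + 31 @ $8.75 = $2,851.10
Aug 13, 665 sold [FIFO — oldest first]: 29 @ $8.75 + 400 @ $6.75 + 211 @ $7.15 + 25 @ $8.55 = $4,676.15
Total COGS = $2,851.10 + $4,676.15 = $7,527.25
Ending inventory: 131 @ $8.55 = $1,120.05
Check: goods available $8,647.30 = COGS $7,527.25 + ending $1,120.05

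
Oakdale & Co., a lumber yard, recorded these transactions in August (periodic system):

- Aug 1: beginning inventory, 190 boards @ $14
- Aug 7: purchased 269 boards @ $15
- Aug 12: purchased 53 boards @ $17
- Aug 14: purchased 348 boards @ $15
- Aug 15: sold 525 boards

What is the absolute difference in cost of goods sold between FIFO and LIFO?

FIFO COGS: 190 @ $14 + 269 @ $15 + 53 @ $17 + 13 @ $15 = $7,791
LIFO COGS: 348 @ $15 + 53 @ $17 + 124 @ $15 = $7,981
Difference = |$7,791 − $7,981| = $190

$190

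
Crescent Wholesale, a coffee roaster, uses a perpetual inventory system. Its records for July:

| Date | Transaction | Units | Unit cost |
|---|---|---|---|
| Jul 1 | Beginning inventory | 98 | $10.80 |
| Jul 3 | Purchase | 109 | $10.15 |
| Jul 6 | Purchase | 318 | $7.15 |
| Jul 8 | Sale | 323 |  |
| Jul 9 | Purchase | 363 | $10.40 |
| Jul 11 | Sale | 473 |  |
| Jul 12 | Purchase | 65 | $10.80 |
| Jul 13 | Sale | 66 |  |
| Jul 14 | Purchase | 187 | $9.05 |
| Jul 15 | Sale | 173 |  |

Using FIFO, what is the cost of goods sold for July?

COGS = $9,657.75

Jul 8, 323 sold [FIFO — oldest first]: 98 @ $10.80 + 109 @ $10.15 + 116 @ $7.15 = $2,994.15
Jul 11, 473 sold [FIFO — oldest first]: 202 @ $7.15 + 271 @ $10.40 = $4,262.70
Jul 13, 66 sold [FIFO — oldest first]: 66 @ $10.40 = $686.40
Jul 15, 173 sold [FIFO — oldest first]: 26 @ $10.40 + 65 @ $10.80 + 82 @ $9.05 = $1,714.50
Total COGS = $2,994.15 + $4,262.70 + $686.40 + $1,714.50 = $9,657.75
Ending inventory: 105 @ $9.05 = $950.25
Check: goods available $10,608.00 = COGS $9,657.75 + ending $950.25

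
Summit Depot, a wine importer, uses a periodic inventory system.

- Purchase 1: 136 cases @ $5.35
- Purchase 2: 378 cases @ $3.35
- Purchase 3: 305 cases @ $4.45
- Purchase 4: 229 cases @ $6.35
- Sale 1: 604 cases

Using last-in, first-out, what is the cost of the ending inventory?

Ending inventory = $1,759.40

Sale 1 (604) [LIFO — newest first]: 229 @ $6.35 + 305 @ $4.45 + 70 @ $3.35 = $3,045.90
Ending inventory: 136 @ $5.35 + 308 @ $3.35 = $1,759.40
Check: goods available $4,805.30 = COGS $3,045.90 + ending $1,759.40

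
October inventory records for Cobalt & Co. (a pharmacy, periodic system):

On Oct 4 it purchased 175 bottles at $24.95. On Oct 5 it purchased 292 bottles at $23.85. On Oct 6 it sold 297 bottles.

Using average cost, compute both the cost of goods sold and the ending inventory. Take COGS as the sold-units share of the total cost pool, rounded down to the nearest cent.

COGS = $7,205.87; ending inventory = $4,124.58

Oct 6, sell 297: 297/467 × $11,330.45 → $7,205.87
Ending inventory (cost pool remaining) = $4,124.58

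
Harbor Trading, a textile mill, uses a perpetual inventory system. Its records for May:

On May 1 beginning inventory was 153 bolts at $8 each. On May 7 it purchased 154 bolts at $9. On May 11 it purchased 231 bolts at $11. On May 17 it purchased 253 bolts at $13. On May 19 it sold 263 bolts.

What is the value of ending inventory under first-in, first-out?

Ending inventory = $6,226

May 19, 263 sold [FIFO — oldest first]: 153 @ $8 + 110 @ $9 = $2,214
Ending inventory: 44 @ $9 + 231 @ $11 + 253 @ $13 = $6,226
Check: goods available $8,440 = COGS $2,214 + ending $6,226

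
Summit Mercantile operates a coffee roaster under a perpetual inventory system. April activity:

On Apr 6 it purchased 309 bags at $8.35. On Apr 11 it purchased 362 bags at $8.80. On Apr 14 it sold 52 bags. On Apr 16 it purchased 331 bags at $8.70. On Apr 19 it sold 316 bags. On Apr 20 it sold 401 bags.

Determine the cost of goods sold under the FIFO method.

Apr 14, 52 sold [FIFO — oldest first]: 52 @ $8.35 = $434.20
Apr 19, 316 sold [FIFO — oldest first]: 257 @ $8.35 + 59 @ $8.80 = $2,665.15
Apr 20, 401 sold [FIFO — oldest first]: 303 @ $8.80 + 98 @ $8.70 = $3,519.00
Total COGS = $434.20 + $2,665.15 + $3,519.00 = $6,618.35
Ending inventory: 233 @ $8.70 = $2,027.10

COGS = $6,618.35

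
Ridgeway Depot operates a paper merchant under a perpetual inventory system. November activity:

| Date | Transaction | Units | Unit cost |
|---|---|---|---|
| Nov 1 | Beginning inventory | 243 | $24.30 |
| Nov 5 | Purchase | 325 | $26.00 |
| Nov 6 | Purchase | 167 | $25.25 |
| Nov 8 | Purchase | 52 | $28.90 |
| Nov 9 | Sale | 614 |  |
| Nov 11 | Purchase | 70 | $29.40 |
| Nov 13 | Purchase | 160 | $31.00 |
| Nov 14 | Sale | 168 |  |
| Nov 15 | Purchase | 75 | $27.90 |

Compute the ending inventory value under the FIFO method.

Ending inventory = $9,255.00

Nov 9, 614 sold [FIFO — oldest first]: 243 @ $24.30 + 325 @ $26.00 + 46 @ $25.25 = $15,516.40
Nov 14, 168 sold [FIFO — oldest first]: 121 @ $25.25 + 47 @ $28.90 = $4,413.55
Total COGS = $15,516.40 + $4,413.55 = $19,929.95
Ending inventory: 5 @ $28.90 + 70 @ $29.40 + 160 @ $31.00 + 75 @ $27.90 = $9,255.00
Check: goods available $29,184.95 = COGS $19,929.95 + ending $9,255.00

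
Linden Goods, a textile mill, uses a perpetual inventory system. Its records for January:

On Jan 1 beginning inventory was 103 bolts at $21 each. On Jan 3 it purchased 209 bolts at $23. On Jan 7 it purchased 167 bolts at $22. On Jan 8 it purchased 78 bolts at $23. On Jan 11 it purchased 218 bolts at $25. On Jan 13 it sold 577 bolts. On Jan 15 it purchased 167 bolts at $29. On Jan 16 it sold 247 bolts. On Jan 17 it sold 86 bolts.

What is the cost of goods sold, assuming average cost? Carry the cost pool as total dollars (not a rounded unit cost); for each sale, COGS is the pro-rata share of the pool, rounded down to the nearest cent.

After Jan 1: 103 on hand, pool $2,163.00 (≈ $21.0000 each)
After Jan 3: 312 on hand, pool $6,970.00 (≈ $22.3397 each)
After Jan 7: 479 on hand, pool $10,644.00 (≈ $22.2213 each)
After Jan 8: 557 on hand, pool $12,438.00 (≈ $22.3303 each)
After Jan 11: 775 on hand, pool $17,888.00 (≈ $23.0813 each)
Jan 13, sell 577: 577/775 × $17,888.00 → $13,317.90
After Jan 15: 365 on hand, pool $9,413.10 (≈ $25.7893 each)
Jan 16, sell 247: 247/365 × $9,413.10 → $6,369.96
Jan 17, sell 86: 86/118 × $3,043.14 → $2,217.88
Total COGS = $13,317.90 + $6,369.96 + $2,217.88 = $21,905.74
Ending inventory (cost pool remaining) = $825.26

COGS = $21,905.74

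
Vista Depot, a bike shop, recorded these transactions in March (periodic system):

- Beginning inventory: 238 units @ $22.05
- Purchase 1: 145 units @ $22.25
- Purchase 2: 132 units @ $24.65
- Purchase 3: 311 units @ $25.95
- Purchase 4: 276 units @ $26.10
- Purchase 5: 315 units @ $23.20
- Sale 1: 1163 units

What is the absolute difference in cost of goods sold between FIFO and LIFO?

FIFO COGS: 238 @ $22.05 + 145 @ $22.25 + 132 @ $24.65 + 311 @ $25.95 + 276 @ $26.10 + 61 @ $23.20 = $28,417.20
LIFO COGS: 315 @ $23.20 + 276 @ $26.10 + 311 @ $25.95 + 132 @ $24.65 + 129 @ $22.25 = $28,706.10
Difference = |$28,417.20 − $28,706.10| = $288.90

$288.90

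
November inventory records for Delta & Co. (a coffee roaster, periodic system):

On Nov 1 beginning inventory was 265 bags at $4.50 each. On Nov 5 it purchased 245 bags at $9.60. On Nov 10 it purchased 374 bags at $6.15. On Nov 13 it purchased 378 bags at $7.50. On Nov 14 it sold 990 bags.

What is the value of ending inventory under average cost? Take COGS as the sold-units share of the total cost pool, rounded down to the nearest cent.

Nov 14, sell 990: 990/1262 × $8,679.60 → $6,808.87
Ending inventory (cost pool remaining) = $1,870.73

Ending inventory = $1,870.73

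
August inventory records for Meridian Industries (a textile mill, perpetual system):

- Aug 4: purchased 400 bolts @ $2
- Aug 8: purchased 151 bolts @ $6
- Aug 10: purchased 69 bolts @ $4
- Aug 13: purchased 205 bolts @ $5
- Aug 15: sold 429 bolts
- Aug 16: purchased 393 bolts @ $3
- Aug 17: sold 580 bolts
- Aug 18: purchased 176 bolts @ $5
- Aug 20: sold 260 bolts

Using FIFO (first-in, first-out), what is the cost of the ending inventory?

Aug 15, 429 sold [FIFO — oldest first]: 400 @ $2 + 29 @ $6 = $974
Aug 17, 580 sold [FIFO — oldest first]: 122 @ $6 + 69 @ $4 + 205 @ $5 + 184 @ $3 = $2,585
Aug 20, 260 sold [FIFO — oldest first]: 209 @ $3 + 51 @ $5 = $882
Total COGS = $974 + $2,585 + $882 = $4,441
Ending inventory: 125 @ $5 = $625

Ending inventory = $625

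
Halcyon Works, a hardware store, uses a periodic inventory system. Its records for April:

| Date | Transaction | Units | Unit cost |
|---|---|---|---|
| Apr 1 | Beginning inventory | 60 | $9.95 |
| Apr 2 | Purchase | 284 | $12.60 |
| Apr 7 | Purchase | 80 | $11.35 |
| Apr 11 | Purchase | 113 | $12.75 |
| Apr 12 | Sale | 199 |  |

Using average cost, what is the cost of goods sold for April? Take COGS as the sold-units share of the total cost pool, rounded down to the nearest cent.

COGS = $2,417.70

Apr 12, sell 199: 199/537 × $6,524.15 → $2,417.70
Ending inventory (cost pool remaining) = $4,106.45
Check: goods available $6,524.15 = COGS $2,417.70 + ending $4,106.45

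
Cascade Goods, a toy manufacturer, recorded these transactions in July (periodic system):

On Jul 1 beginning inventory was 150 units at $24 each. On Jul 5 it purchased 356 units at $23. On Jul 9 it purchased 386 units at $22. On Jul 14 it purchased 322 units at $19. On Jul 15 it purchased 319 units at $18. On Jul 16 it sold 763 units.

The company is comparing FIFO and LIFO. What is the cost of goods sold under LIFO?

FIFO COGS: 150 @ $24 + 356 @ $23 + 257 @ $22 = $17,442
LIFO COGS: 319 @ $18 + 322 @ $19 + 122 @ $22 = $14,544

COGS = $14,544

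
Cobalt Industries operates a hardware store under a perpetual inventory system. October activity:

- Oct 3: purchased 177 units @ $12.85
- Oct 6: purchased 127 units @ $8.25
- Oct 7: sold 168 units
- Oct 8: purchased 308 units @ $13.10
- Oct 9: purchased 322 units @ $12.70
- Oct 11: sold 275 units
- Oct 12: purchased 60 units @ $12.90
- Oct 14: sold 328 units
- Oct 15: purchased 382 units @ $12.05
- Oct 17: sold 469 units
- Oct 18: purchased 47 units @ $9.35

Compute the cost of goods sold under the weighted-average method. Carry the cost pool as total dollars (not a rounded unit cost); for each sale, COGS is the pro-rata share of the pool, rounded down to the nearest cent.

After Oct 3: 177 on hand, pool $2,274.45 (≈ $12.8500 each)
After Oct 6: 304 on hand, pool $3,322.20 (≈ $10.9283 each)
Oct 7, sell 168: 168/304 × $3,322.20 → $1,835.95
After Oct 8: 444 on hand, pool $5,521.05 (≈ $12.4348 each)
After Oct 9: 766 on hand, pool $9,610.45 (≈ $12.5463 each)
Oct 11, sell 275: 275/766 × $9,610.45 → $3,450.22
After Oct 12: 551 on hand, pool $6,934.23 (≈ $12.5848 each)
Oct 14, sell 328: 328/551 × $6,934.23 → $4,127.81
After Oct 15: 605 on hand, pool $7,409.52 (≈ $12.2471 each)
Oct 17, sell 469: 469/605 × $7,409.52 → $5,743.90
After Oct 18: 183 on hand, pool $2,105.07 (≈ $11.5031 each)
Total COGS = $1,835.95 + $3,450.22 + $4,127.81 + $5,743.90 = $15,157.88
Ending inventory (cost pool remaining) = $2,105.07

COGS = $15,157.88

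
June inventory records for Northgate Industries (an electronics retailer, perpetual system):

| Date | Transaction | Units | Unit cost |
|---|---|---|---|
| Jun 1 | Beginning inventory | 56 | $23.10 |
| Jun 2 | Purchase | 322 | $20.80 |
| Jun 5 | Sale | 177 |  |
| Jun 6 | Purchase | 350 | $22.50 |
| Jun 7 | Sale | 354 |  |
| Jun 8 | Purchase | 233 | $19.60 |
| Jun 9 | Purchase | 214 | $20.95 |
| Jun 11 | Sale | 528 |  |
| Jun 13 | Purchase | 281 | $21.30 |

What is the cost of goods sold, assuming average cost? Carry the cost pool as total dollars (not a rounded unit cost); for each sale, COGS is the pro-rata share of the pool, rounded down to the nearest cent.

After Jun 1: 56 on hand, pool $1,293.60 (≈ $23.1000 each)
After Jun 2: 378 on hand, pool $7,991.20 (≈ $21.1407 each)
Jun 5, sell 177: 177/378 × $7,991.20 → $3,741.91
After Jun 6: 551 on hand, pool $12,124.29 (≈ $22.0042 each)
Jun 7, sell 354: 354/551 × $12,124.29 → $7,789.47
After Jun 8: 430 on hand, pool $8,901.62 (≈ $20.7014 each)
After Jun 9: 644 on hand, pool $13,384.92 (≈ $20.7840 each)
Jun 11, sell 528: 528/644 × $13,384.92 → $10,973.97
After Jun 13: 397 on hand, pool $8,396.25 (≈ $21.1492 each)
Total COGS = $3,741.91 + $7,789.47 + $10,973.97 = $22,505.35
Ending inventory (cost pool remaining) = $8,396.25

COGS = $22,505.35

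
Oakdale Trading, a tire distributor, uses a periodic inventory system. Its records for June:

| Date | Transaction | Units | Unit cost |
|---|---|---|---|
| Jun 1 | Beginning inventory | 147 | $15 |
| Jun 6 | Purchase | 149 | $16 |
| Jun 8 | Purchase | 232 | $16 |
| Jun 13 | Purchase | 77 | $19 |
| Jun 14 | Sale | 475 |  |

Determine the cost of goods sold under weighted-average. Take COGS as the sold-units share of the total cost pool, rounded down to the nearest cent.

COGS = $7,665.95

Jun 14, sell 475: 475/605 × $9,764.00 → $7,665.95
Ending inventory (cost pool remaining) = $2,098.05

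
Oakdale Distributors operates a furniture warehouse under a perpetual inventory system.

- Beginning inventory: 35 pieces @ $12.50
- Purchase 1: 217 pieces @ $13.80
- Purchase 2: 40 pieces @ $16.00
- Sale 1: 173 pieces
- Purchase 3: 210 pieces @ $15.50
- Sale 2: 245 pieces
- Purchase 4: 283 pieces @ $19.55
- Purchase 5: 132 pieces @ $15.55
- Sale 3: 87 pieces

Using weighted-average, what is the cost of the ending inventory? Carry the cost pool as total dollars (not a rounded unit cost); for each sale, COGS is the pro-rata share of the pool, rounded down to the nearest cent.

Ending inventory = $7,298.79

After Beginning: 35 on hand, pool $437.50 (≈ $12.5000 each)
After Purchase 1: 252 on hand, pool $3,432.10 (≈ $13.6194 each)
After Purchase 2: 292 on hand, pool $4,072.10 (≈ $13.9455 each)
Sale 1, sell 173: 173/292 × $4,072.10 → $2,412.57
After Purchase 3: 329 on hand, pool $4,914.53 (≈ $14.9378 each)
Sale 2, sell 245: 245/329 × $4,914.53 → $3,659.75
After Purchase 4: 367 on hand, pool $6,787.43 (≈ $18.4944 each)
After Purchase 5: 499 on hand, pool $8,840.03 (≈ $17.7155 each)
Sale 3, sell 87: 87/499 × $8,840.03 → $1,541.24
Total COGS = $2,412.57 + $3,659.75 + $1,541.24 = $7,613.56
Ending inventory (cost pool remaining) = $7,298.79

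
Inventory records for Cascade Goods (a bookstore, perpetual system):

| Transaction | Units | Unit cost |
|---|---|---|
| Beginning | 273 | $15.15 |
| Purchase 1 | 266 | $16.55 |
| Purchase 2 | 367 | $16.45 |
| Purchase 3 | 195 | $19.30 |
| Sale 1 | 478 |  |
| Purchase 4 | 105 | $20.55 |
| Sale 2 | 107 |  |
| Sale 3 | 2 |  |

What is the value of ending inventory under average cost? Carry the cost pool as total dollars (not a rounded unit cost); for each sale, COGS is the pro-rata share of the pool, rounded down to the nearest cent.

Ending inventory = $10,658.04

After Beginning: 273 on hand, pool $4,135.95 (≈ $15.1500 each)
After Purchase 1: 539 on hand, pool $8,538.25 (≈ $15.8409 each)
After Purchase 2: 906 on hand, pool $14,575.40 (≈ $16.0876 each)
After Purchase 3: 1101 on hand, pool $18,338.90 (≈ $16.6566 each)
Sale 1, sell 478: 478/1101 × $18,338.90 → $7,961.84
After Purchase 4: 728 on hand, pool $12,534.81 (≈ $17.2181 each)
Sale 2, sell 107: 107/728 × $12,534.81 → $1,842.34
Sale 3, sell 2: 2/621 × $10,692.47 → $34.43
Total COGS = $7,961.84 + $1,842.34 + $34.43 = $9,838.61
Ending inventory (cost pool remaining) = $10,658.04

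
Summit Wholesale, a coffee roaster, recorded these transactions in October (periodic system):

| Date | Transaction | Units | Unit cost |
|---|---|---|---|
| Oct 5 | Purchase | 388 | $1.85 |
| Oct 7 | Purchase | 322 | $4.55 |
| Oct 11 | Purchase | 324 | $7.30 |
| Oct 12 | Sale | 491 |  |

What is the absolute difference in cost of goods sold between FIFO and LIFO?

$1,938.60

FIFO COGS: 388 @ $1.85 + 103 @ $4.55 = $1,186.45
LIFO COGS: 324 @ $7.30 + 167 @ $4.55 = $3,125.05
Difference = |$1,186.45 − $3,125.05| = $1,938.60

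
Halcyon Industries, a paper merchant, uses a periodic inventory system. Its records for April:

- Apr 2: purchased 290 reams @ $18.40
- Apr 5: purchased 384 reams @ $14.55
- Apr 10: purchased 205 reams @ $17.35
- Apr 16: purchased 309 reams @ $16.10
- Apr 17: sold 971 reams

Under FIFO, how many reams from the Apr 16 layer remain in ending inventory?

217

Apr 17, 971 sold [FIFO — oldest first]: 290 @ $18.40 + 384 @ $14.55 + 205 @ $17.35 + 92 @ $16.10 = $15,961.15
Ending inventory: 217 @ $16.10 = $3,493.70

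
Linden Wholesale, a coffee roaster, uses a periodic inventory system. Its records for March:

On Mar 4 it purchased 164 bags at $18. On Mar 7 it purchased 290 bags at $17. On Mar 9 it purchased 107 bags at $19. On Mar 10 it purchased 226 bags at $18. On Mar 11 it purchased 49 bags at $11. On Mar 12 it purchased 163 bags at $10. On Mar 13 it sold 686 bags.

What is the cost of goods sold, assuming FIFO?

COGS = $12,165

Mar 13, 686 sold [FIFO — oldest first]: 164 @ $18 + 290 @ $17 + 107 @ $19 + 125 @ $18 = $12,165
Ending inventory: 101 @ $18 + 49 @ $11 + 163 @ $10 = $3,987
Check: goods available $16,152 = COGS $12,165 + ending $3,987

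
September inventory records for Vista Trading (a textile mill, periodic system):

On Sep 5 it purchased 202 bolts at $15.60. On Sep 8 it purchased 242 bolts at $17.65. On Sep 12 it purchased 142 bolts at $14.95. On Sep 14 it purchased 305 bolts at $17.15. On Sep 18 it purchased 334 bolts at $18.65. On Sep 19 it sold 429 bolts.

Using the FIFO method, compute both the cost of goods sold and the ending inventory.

Sep 19, 429 sold [FIFO — oldest first]: 202 @ $15.60 + 227 @ $17.65 = $7,157.75
Ending inventory: 15 @ $17.65 + 142 @ $14.95 + 305 @ $17.15 + 334 @ $18.65 = $13,847.50
Check: goods available $21,005.25 = COGS $7,157.75 + ending $13,847.50

COGS = $7,157.75; ending inventory = $13,847.50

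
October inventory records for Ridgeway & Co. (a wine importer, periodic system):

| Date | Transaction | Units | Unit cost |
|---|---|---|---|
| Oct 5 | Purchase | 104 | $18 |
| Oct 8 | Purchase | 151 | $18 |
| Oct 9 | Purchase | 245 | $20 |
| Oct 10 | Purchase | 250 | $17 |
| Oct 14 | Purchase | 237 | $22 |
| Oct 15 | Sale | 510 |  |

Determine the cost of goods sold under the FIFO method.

Oct 15, 510 sold [FIFO — oldest first]: 104 @ $18 + 151 @ $18 + 245 @ $20 + 10 @ $17 = $9,660
Ending inventory: 240 @ $17 + 237 @ $22 = $9,294

COGS = $9,660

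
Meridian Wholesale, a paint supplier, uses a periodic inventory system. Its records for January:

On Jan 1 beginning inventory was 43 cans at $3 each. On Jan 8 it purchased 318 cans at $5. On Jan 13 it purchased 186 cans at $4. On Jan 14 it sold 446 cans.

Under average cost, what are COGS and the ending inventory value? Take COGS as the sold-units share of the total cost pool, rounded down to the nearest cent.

Jan 14, sell 446: 446/547 × $2,463.00 → $2,008.22
Ending inventory (cost pool remaining) = $454.78

COGS = $2,008.22; ending inventory = $454.78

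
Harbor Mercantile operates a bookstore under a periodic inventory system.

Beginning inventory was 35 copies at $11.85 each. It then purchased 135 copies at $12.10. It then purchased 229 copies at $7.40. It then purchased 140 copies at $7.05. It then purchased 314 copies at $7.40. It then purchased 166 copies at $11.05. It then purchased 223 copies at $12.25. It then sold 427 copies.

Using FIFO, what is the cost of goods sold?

Sale 1 (427) [FIFO — oldest first]: 35 @ $11.85 + 135 @ $12.10 + 229 @ $7.40 + 28 @ $7.05 = $3,940.25
Ending inventory: 112 @ $7.05 + 314 @ $7.40 + 166 @ $11.05 + 223 @ $12.25 = $7,679.25

COGS = $3,940.25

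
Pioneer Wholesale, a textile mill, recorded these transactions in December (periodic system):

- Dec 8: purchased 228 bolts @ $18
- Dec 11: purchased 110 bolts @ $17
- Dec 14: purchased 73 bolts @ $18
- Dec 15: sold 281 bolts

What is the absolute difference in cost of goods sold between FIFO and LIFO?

FIFO COGS: 228 @ $18 + 53 @ $17 = $5,005
LIFO COGS: 73 @ $18 + 110 @ $17 + 98 @ $18 = $4,948
Difference = |$5,005 − $4,948| = $57

$57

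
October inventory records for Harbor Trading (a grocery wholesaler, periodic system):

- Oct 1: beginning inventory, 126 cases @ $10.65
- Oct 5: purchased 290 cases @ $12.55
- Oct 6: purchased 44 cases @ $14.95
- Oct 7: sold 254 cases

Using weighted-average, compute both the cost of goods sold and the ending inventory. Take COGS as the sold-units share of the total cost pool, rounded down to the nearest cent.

Oct 7, sell 254: 254/460 × $5,639.20 → $3,113.81
Ending inventory (cost pool remaining) = $2,525.39

COGS = $3,113.81; ending inventory = $2,525.39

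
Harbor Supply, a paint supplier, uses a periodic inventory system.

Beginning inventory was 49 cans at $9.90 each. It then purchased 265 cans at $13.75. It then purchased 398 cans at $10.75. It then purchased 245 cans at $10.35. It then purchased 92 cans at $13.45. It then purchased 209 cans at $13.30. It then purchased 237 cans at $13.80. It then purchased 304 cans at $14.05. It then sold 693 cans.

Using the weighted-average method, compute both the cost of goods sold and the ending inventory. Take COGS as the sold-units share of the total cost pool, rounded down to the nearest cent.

COGS = $8,668.08; ending inventory = $13,833.92

Sale 1, sell 693: 693/1799 × $22,502.00 → $8,668.08
Ending inventory (cost pool remaining) = $13,833.92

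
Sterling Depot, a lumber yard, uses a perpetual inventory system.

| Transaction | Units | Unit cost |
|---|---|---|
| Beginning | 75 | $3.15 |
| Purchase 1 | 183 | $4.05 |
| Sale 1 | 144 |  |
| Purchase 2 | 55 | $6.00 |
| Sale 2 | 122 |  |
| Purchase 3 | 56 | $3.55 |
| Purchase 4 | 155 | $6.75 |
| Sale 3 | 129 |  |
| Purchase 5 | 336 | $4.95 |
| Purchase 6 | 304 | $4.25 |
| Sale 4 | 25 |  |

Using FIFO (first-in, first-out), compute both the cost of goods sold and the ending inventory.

COGS = $1,850.45; ending inventory = $3,657.20

Sale 1 (144) [FIFO — oldest first]: 75 @ $3.15 + 69 @ $4.05 = $515.70
Sale 2 (122) [FIFO — oldest first]: 114 @ $4.05 + 8 @ $6.00 = $509.70
Sale 3 (129) [FIFO — oldest first]: 47 @ $6.00 + 56 @ $3.55 + 26 @ $6.75 = $656.30
Sale 4 (25) [FIFO — oldest first]: 25 @ $6.75 = $168.75
Total COGS = $515.70 + $509.70 + $656.30 + $168.75 = $1,850.45
Ending inventory: 104 @ $6.75 + 336 @ $4.95 + 304 @ $4.25 = $3,657.20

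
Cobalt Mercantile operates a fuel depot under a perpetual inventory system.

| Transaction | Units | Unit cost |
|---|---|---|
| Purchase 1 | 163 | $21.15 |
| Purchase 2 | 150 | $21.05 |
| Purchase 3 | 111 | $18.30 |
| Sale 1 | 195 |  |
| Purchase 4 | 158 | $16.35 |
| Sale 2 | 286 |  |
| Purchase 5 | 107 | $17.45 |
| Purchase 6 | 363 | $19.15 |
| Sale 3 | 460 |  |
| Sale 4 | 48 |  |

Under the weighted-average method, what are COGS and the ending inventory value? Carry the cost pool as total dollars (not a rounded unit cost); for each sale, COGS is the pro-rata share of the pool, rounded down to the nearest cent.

After Purchase 1: 163 on hand, pool $3,447.45 (≈ $21.1500 each)
After Purchase 2: 313 on hand, pool $6,604.95 (≈ $21.1021 each)
After Purchase 3: 424 on hand, pool $8,636.25 (≈ $20.3685 each)
Sale 1, sell 195: 195/424 × $8,636.25 → $3,971.86
After Purchase 4: 387 on hand, pool $7,247.69 (≈ $18.7279 each)
Sale 2, sell 286: 286/387 × $7,247.69 → $5,356.17
After Purchase 5: 208 on hand, pool $3,758.67 (≈ $18.0705 each)
After Purchase 6: 571 on hand, pool $10,710.12 (≈ $18.7568 each)
Sale 3, sell 460: 460/571 × $10,710.12 → $8,628.11
Sale 4, sell 48: 48/111 × $2,082.01 → $900.32
Total COGS = $3,971.86 + $5,356.17 + $8,628.11 + $900.32 = $18,856.46
Ending inventory (cost pool remaining) = $1,181.69

COGS = $18,856.46; ending inventory = $1,181.69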